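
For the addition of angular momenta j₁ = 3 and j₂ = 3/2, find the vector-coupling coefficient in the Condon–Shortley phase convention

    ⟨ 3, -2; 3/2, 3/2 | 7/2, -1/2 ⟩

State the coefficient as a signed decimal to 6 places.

triangle: 1!·5!·2!/9! = 240/362880
(j±m)!: 1!·5!·3!·0!·3!·4! = 103680
prefactor² = (2J+1)·Δ·N² = 3840/7
  k=1: −1/(1!·0!·4!·2!·1!·0!) = -1/48
Σ = -1/48  ⇒  CG² = 3840/7·(-1/48)² = 5/21
CG = −√(5/21) = -0.487950

-0.487950  (= −√(5/21))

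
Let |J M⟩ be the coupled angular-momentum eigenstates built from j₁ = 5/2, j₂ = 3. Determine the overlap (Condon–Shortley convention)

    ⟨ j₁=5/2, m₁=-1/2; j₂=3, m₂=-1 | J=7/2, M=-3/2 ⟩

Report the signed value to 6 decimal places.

j₁+j₂−J=2  J+j₁−j₂=3  J−j₁+j₂=4  j₁+j₂+J+1=10
(j₁±m₁, j₂±m₂, J±M) = (2,3,2,4,2,5)
P² = 3072/35
sum k=0..2:
  [0] +1/48 = 1/48
  [1] −1/12 = -1/12
  [2] +1/96 = 1/96
S = -5/96
C² = P²·S² = 5/21 ; C = -0.487950

-0.487950  (= −√(5/21))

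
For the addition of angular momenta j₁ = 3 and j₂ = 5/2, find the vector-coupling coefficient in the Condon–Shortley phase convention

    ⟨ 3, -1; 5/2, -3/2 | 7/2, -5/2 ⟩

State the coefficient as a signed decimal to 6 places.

−√(10/63) ≈ -0.398410

j₁+j₂−J=2  J+j₁−j₂=4  J−j₁+j₂=3  j₁+j₂+J+1=10
(j₁±m₁, j₂±m₂, J±M) = (2,4,1,4,1,6)
P² = 18432/35
sum k=0..1:
  [0] +1/96 = 1/96
  [1] −1/36 = -1/36
S = -5/288
C² = P²·S² = 10/63 ; C = -0.398410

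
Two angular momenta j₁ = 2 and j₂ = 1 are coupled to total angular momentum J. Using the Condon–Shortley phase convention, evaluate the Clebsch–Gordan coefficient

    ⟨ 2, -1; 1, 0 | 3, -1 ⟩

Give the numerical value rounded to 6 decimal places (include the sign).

√[7·0!4!2!/7! · 1!3!1!1!2!4!] = √(96/5)
  +(−1)^0/∏(0,0,3,1,1,1)! = 1/6  (running 1/6)
⟨..|..⟩ = √(96/5)·(1/6) = +0.730297

+0.730297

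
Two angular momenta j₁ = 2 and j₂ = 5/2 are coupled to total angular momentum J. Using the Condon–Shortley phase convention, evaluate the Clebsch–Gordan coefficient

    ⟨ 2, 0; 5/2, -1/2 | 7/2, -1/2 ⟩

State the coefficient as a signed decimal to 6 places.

j₁+j₂−J=1  J+j₁−j₂=3  J−j₁+j₂=4  j₁+j₂+J+1=9
(j₁±m₁, j₂±m₂, J±M) = (2,2,2,3,3,4)
P² = 768/35
sum k=0..1:
  [0] +1/8 = 1/8
  [1] −1/12 = -1/12
S = 1/24
C² = P²·S² = 4/105 ; C = +0.195180

+0.195180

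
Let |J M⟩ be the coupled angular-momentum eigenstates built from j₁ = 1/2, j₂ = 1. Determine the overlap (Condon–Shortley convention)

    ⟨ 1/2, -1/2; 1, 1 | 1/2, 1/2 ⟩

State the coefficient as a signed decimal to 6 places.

−√(2/3) = -0.816497

triangle: 1!·0!·1!/3! = 1/6
(j±m)!: 0!·1!·2!·0!·1!·0! = 2
prefactor² = (2J+1)·Δ·N² = 2/3
  k=1: −1/(1!·0!·0!·1!·0!·0!) = -1
Σ = -1  ⇒  CG² = 2/3·(-1)² = 2/3
CG = −√(2/3) = -0.816497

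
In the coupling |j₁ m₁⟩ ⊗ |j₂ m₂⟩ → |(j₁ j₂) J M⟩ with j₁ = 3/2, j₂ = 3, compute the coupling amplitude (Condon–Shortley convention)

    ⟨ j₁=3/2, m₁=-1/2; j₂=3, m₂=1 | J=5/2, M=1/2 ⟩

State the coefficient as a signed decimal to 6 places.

−√(1/70) ≈ -0.119523

√[6·2!1!4!/8! · 1!2!4!2!3!2!] = √(288/35)
  +(−1)^1/∏(1,1,1,3,0,1)! = -1/6  (running -1/6)
  +(−1)^2/∏(2,0,0,2,1,2)! = 1/8  (running -1/24)
⟨..|..⟩ = √(288/35)·(-1/24) = -0.119523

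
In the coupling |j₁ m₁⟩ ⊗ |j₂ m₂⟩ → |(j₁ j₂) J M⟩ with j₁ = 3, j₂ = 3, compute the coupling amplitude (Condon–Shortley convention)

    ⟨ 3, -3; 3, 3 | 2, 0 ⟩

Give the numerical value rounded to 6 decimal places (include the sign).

j₁+j₂−J=4  J+j₁−j₂=2  J−j₁+j₂=2  j₁+j₂+J+1=9
(j₁±m₁, j₂±m₂, J±M) = (0,6,6,0,2,2)
P² = 19200/7
sum k=4..4:
  [4] +1/96 = 1/96
S = 1/96
C² = P²·S² = 25/84 ; C = +0.545545

+√(25/84) = +0.545545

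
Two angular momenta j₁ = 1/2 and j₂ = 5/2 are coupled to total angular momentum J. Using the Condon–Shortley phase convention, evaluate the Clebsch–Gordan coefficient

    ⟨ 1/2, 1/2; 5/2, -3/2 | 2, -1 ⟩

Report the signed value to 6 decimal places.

+√(2/3) = +0.816497

j₁+j₂−J=1  J+j₁−j₂=0  J−j₁+j₂=4  j₁+j₂+J+1=6
(j₁±m₁, j₂±m₂, J±M) = (1,0,1,4,1,3)
P² = 24
sum k=0..0:
  [0] +1/6 = 1/6
S = 1/6
C² = P²·S² = 2/3 ; C = +0.816497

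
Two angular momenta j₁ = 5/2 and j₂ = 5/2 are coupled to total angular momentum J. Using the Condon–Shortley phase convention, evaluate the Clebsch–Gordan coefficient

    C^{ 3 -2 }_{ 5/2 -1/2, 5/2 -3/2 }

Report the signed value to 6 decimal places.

−√(1/12) = -0.288675

√[7·2!3!3!/9! · 2!3!1!4!1!5!] = √(48)
  +(−1)^0/∏(0,2,3,1,0,2)! = 1/24  (running 1/24)
  +(−1)^1/∏(1,1,2,0,1,3)! = -1/12  (running -1/24)
⟨..|..⟩ = √(48)·(-1/24) = -0.288675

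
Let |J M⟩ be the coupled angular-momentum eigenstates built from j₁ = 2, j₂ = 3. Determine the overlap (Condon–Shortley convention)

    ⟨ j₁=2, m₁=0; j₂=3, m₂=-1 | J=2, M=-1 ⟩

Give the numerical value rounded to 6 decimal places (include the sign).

-0.377964  (= −√(1/7))

triangle: 3!·1!·3!/8! = 36/40320
(j±m)!: 2!·2!·2!·4!·1!·3! = 1152
prefactor² = (2J+1)·Δ·N² = 36/7
  k=1: −1/(1!·2!·1!·1!·0!·2!) = -1/4
  k=2: +1/(2!·1!·0!·0!·1!·3!) = 1/12
Σ = -1/6  ⇒  CG² = 36/7·(-1/6)² = 1/7
CG = −√(1/7) = -0.377964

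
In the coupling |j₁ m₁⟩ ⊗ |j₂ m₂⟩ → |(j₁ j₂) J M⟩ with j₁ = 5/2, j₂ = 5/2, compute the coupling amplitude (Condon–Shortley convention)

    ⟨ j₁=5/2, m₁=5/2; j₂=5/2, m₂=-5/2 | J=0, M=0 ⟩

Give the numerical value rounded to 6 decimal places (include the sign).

+0.408248  (= +√(1/6))

√[1·5!0!0!/6! · 5!0!0!5!0!0!] = √(2400)
  +(−1)^0/∏(0,5,0,0,0,0)! = 1/120  (running 1/120)
⟨..|..⟩ = √(2400)·(1/120) = +0.408248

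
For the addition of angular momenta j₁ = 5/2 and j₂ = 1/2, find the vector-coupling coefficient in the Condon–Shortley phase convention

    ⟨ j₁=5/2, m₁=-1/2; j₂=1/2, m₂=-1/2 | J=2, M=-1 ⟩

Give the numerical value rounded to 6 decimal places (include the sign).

+0.577350  (= +√(1/3))

triangle: 1!*4!*0!/6! = 24/720
(j±m)!: 2!*3!*0!*1!*1!*3! = 72
prefactor² = (2J+1)*Δ*N² = 12
  k=0: +1/(0!*1!*3!*0!*1!*0!) = 1/6
Σ = 1/6  ⇒  CG² = 12*1/6² = 1/3
CG = +√(1/3) = +0.577350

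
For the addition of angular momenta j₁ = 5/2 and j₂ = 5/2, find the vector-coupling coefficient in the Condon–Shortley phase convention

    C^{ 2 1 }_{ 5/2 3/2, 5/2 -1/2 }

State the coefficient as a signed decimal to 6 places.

−√(1/7) ≈ -0.377964

triangle: 3!·2!·2!/8! = 24/40320
(j±m)!: 4!·1!·2!·3!·3!·1! = 1728
prefactor² = (2J+1)·Δ·N² = 36/7
  k=0: +1/(0!·3!·1!·2!·1!·0!) = 1/12
  k=1: −1/(1!·2!·0!·1!·2!·1!) = -1/4
Σ = -1/6  ⇒  CG² = 36/7·(-1/6)² = 1/7
CG = −√(1/7) = -0.377964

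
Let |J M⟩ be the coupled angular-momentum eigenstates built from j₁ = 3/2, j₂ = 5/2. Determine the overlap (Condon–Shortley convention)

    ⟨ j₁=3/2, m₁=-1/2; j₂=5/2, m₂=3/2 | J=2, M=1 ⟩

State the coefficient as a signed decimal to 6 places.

j₁+j₂−J=2  J+j₁−j₂=1  J−j₁+j₂=3  j₁+j₂+J+1=7
(j₁±m₁, j₂±m₂, J±M) = (1,2,4,1,3,1)
P² = 24/7
sum k=1..2:
  [1] −1/6 = -1/6
  [2] +1/4 = 1/4
S = 1/12
C² = P²·S² = 1/42 ; C = +0.154303

+0.154303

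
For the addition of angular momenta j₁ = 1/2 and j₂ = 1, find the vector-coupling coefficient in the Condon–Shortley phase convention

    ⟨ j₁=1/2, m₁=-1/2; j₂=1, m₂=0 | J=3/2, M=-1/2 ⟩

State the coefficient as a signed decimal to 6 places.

√[4·0!1!2!/4! · 0!1!1!1!1!2!] = √(2/3)
  +(−1)^0/∏(0,0,1,1,0,1)! = 1  (running 1)
⟨..|..⟩ = √(2/3)·(1) = +0.816497

+0.816497  (= +√(2/3))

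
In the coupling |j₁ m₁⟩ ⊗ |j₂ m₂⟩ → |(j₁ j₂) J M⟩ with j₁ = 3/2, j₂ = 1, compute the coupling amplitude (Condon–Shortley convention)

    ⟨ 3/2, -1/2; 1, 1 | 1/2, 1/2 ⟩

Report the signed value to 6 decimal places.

+0.408248

j₁+j₂−J=2  J+j₁−j₂=1  J−j₁+j₂=0  j₁+j₂+J+1=4
(j₁±m₁, j₂±m₂, J±M) = (1,2,2,0,1,0)
P² = 2/3
sum k=2..2:
  [2] +1/2 = 1/2
S = 1/2
C² = P²·S² = 1/6 ; C = +0.408248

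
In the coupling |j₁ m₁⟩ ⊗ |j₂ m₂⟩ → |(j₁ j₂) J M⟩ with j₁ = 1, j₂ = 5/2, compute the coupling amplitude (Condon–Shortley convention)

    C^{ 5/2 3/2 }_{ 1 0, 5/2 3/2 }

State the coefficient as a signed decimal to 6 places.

triangle: 1!·1!·4!/7! = 24/5040
(j±m)!: 1!·1!·4!·1!·4!·1! = 576
prefactor² = (2J+1)·Δ·N² = 576/35
  k=0: +1/(0!·1!·1!·4!·0!·0!) = 1/24
  k=1: −1/(1!·0!·0!·3!·1!·1!) = -1/6
Σ = -1/8  ⇒  CG² = 576/35·(-1/8)² = 9/35
CG = −√(9/35) = -0.507093

−√(9/35) = -0.507093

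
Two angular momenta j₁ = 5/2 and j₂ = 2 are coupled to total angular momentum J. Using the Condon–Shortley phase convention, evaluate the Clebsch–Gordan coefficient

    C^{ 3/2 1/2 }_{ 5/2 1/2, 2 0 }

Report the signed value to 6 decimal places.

√[4·3!2!1!/7! · 3!2!2!2!2!1!] = √(32/35)
  +(−1)^1/∏(1,2,1,1,1,0)! = -1/2  (running -1/2)
  +(−1)^2/∏(2,1,0,0,2,1)! = 1/4  (running -1/4)
⟨..|..⟩ = √(32/35)·(-1/4) = -0.239046

−√(2/35) ≈ -0.239046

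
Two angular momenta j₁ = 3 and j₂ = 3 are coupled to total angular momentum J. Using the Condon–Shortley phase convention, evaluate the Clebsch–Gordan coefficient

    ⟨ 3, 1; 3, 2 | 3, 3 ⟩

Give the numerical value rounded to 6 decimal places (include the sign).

j₁+j₂−J=3  J+j₁−j₂=3  J−j₁+j₂=3  j₁+j₂+J+1=10
(j₁±m₁, j₂±m₂, J±M) = (4,2,5,1,6,0)
P² = 1728
sum k=2..2:
  [2] +1/72 = 1/72
S = 1/72
C² = P²·S² = 1/3 ; C = +0.577350

+√(1/3) ≈ +0.577350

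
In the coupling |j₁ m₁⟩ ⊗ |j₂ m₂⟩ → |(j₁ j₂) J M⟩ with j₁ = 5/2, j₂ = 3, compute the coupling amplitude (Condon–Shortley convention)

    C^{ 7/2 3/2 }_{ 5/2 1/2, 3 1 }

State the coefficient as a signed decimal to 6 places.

-0.487950  (= −√(5/21))

j₁+j₂−J=2  J+j₁−j₂=3  J−j₁+j₂=4  j₁+j₂+J+1=10
(j₁±m₁, j₂±m₂, J±M) = (3,2,4,2,5,2)
P² = 3072/35
sum k=0..2:
  [0] +1/96 = 1/96
  [1] −1/12 = -1/12
  [2] +1/48 = 1/48
S = -5/96
C² = P²·S² = 5/21 ; C = -0.487950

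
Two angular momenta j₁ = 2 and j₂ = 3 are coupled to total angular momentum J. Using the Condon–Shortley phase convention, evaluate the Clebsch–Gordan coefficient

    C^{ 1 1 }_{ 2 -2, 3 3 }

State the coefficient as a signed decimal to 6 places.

triangle: 4!*0!*2!/7! = 48/5040
(j±m)!: 0!*4!*6!*0!*2!*0! = 34560
prefactor² = (2J+1)*Δ*N² = 6912/7
  k=4: +1/(4!*0!*0!*2!*0!*0!) = 1/48
Σ = 1/48  ⇒  CG² = 6912/7*1/48² = 3/7
CG = +√(3/7) = +0.654654

+0.654654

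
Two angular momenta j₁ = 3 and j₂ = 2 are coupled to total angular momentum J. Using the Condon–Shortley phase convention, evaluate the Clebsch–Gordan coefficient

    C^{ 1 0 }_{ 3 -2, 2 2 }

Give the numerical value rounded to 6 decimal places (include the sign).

j₁+j₂−J=4  J+j₁−j₂=2  J−j₁+j₂=0  j₁+j₂+J+1=7
(j₁±m₁, j₂±m₂, J±M) = (1,5,4,0,1,1)
P² = 576/7
sum k=4..4:
  [4] +1/24 = 1/24
S = 1/24
C² = P²·S² = 1/7 ; C = +0.377964

+0.377964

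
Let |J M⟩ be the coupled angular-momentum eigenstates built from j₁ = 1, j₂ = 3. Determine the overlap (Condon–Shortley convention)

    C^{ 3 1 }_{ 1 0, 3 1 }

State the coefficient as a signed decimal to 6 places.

√[7·1!1!5!/8! · 1!1!4!2!4!2!] = √(48)
  +(−1)^0/∏(0,1,1,4,0,1)! = 1/24  (running 1/24)
  +(−1)^1/∏(1,0,0,3,1,2)! = -1/12  (running -1/24)
⟨..|..⟩ = √(48)·(-1/24) = -0.288675

-0.288675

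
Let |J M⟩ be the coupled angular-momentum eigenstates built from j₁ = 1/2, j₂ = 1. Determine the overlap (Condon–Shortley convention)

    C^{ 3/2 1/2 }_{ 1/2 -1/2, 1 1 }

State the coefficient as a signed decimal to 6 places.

+√(1/3) ≈ +0.577350

triangle: 0!·1!·2!/4! = 2/24
(j±m)!: 0!·1!·2!·0!·2!·1! = 4
prefactor² = (2J+1)·Δ·N² = 4/3
  k=0: +1/(0!·0!·1!·2!·0!·0!) = 1/2
Σ = 1/2  ⇒  CG² = 4/3·1/2² = 1/3
CG = +√(1/3) = +0.577350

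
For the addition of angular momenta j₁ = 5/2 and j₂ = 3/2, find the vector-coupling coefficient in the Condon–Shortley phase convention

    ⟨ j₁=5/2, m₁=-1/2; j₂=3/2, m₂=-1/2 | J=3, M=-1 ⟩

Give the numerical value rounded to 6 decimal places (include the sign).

√[7·1!4!2!/8! · 2!3!1!2!2!4!] = √(48/5)
  +(−1)^0/∏(0,1,3,1,1,1)! = 1/6  (running 1/6)
  +(−1)^1/∏(1,0,2,0,2,2)! = -1/8  (running 1/24)
⟨..|..⟩ = √(48/5)·(1/24) = +0.129099

+0.129099  (= +√(1/60))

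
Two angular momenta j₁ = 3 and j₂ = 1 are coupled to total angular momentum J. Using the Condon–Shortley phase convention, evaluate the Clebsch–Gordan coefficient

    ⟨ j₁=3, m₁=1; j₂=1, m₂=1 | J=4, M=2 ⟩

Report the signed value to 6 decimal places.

+√(15/28) = +0.731925

triangle: 0!×6!×2!/9! = 1440/362880
(j±m)!: 4!×2!×2!×0!×6!×2! = 138240
prefactor² = (2J+1)×Δ×N² = 34560/7
  k=0: +1/(0!×0!×2!×2!×4!×0!) = 1/96
Σ = 1/96  ⇒  CG² = 34560/7×1/96² = 15/28
CG = +√(15/28) = +0.731925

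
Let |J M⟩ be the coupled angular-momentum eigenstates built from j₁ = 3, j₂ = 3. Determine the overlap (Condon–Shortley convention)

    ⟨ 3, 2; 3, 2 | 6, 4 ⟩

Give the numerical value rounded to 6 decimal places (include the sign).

+√(6/11) = +0.738549

triangle: 0!·6!·6!/13! = 518400/6227020800
(j±m)!: 5!·1!·5!·1!·10!·2! = 104509440000
prefactor² = (2J+1)·Δ·N² = 1244160000/11
  k=0: +1/(0!·0!·1!·5!·5!·1!) = 1/14400
Σ = 1/14400  ⇒  CG² = 1244160000/11·1/14400² = 6/11
CG = +√(6/11) = +0.738549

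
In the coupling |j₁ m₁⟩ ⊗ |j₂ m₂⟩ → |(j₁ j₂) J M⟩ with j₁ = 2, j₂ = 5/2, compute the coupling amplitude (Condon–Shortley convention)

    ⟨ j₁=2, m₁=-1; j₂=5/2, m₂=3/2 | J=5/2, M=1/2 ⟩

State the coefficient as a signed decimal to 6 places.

triangle: 2!×2!×3!/8! = 24/40320
(j±m)!: 1!×3!×4!×1!×3!×2! = 1728
prefactor² = (2J+1)×Δ×N² = 216/35
  k=1: −1/(1!×1!×2!×3!×0!×0!) = -1/12
  k=2: +1/(2!×0!×1!×2!×1!×1!) = 1/4
Σ = 1/6  ⇒  CG² = 216/35×1/6² = 6/35
CG = +√(6/35) = +0.414039

+√(6/35) ≈ +0.414039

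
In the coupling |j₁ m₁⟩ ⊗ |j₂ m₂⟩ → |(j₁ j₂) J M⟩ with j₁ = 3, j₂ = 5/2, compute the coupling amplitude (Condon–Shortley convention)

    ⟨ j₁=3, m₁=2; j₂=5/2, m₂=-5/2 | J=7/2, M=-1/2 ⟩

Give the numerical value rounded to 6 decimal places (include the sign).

triangle: 2!·4!·3!/10! = 288/3628800
(j±m)!: 5!·1!·0!·5!·3!·4! = 2073600
prefactor² = (2J+1)·Δ·N² = 9216/7
  k=0: +1/(0!·2!·1!·0!·3!·3!) = 1/72
Σ = 1/72  ⇒  CG² = 9216/7·1/72² = 16/63
CG = +√(16/63) = +0.503953

+√(16/63) = +0.503953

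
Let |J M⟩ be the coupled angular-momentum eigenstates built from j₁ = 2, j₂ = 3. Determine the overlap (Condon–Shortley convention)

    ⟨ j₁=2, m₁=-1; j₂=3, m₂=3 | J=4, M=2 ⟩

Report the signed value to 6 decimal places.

−√(27/140) = -0.439155

triangle: 1!×3!×5!/10! = 720/3628800
(j±m)!: 1!×3!×6!×0!×6!×2! = 6220800
prefactor² = (2J+1)×Δ×N² = 77760/7
  k=1: −1/(1!×0!×2!×5!×1!×0!) = -1/240
Σ = -1/240  ⇒  CG² = 77760/7×(-1/240)² = 27/140
CG = −√(27/140) = -0.439155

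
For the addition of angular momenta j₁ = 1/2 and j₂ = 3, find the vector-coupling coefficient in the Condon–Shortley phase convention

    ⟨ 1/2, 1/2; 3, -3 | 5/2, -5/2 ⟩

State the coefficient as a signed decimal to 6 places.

+√(6/7) ≈ +0.925820

triangle: 1!×0!×5!/7! = 120/5040
(j±m)!: 1!×0!×0!×6!×0!×5! = 86400
prefactor² = (2J+1)×Δ×N² = 86400/7
  k=0: +1/(0!×1!×0!×0!×0!×5!) = 1/120
Σ = 1/120  ⇒  CG² = 86400/7×1/120² = 6/7
CG = +√(6/7) = +0.925820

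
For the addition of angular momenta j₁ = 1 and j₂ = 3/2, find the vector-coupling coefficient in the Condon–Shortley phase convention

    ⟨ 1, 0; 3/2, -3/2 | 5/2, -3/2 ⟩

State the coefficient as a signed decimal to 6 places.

j₁+j₂−J=0  J+j₁−j₂=2  J−j₁+j₂=3  j₁+j₂+J+1=6
(j₁±m₁, j₂±m₂, J±M) = (1,1,0,3,1,4)
P² = 72/5
sum k=0..0:
  [0] +1/6 = 1/6
S = 1/6
C² = P²·S² = 2/5 ; C = +0.632456

+√(2/5) ≈ +0.632456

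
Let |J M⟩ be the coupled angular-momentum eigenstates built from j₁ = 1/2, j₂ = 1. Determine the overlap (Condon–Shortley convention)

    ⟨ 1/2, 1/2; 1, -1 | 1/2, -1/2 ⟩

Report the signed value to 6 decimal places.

+√(2/3) = +0.816497

triangle: 1!×0!×1!/3! = 1/6
(j±m)!: 1!×0!×0!×2!×0!×1! = 2
prefactor² = (2J+1)×Δ×N² = 2/3
  k=0: +1/(0!×1!×0!×0!×0!×1!) = 1
Σ = 1  ⇒  CG² = 2/3×1² = 2/3
CG = +√(2/3) = +0.816497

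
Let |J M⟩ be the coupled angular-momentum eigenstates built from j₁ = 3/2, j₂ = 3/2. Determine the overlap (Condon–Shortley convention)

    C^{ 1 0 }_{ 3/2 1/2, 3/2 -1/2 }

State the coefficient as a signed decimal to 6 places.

-0.223607  (= −√(1/20))

j₁+j₂−J=2  J+j₁−j₂=1  J−j₁+j₂=1  j₁+j₂+J+1=5
(j₁±m₁, j₂±m₂, J±M) = (2,1,1,2,1,1)
P² = 1/5
sum k=0..1:
  [0] +1/2 = 1/2
  [1] −1/1 = -1
S = -1/2
C² = P²·S² = 1/20 ; C = -0.223607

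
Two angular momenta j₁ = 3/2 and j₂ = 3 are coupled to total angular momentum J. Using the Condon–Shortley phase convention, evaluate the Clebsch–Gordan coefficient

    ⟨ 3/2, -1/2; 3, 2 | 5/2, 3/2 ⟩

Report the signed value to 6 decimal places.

triangle: 2!·1!·4!/8! = 48/40320
(j±m)!: 1!·2!·5!·1!·4!·1! = 5760
prefactor² = (2J+1)·Δ·N² = 288/7
  k=1: −1/(1!·1!·1!·4!·0!·0!) = -1/24
  k=2: +1/(2!·0!·0!·3!·1!·1!) = 1/12
Σ = 1/24  ⇒  CG² = 288/7·1/24² = 1/14
CG = +√(1/14) = +0.267261

+√(1/14) = +0.267261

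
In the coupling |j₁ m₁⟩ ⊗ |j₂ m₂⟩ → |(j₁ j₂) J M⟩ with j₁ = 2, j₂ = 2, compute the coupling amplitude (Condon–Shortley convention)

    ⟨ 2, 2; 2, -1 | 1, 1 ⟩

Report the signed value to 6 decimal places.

triangle: 3!*1!*1!/6! = 6/720
(j±m)!: 4!*0!*1!*3!*2!*0! = 288
prefactor² = (2J+1)*Δ*N² = 36/5
  k=0: +1/(0!*3!*0!*1!*1!*0!) = 1/6
Σ = 1/6  ⇒  CG² = 36/5*1/6² = 1/5
CG = +√(1/5) = +0.447214

+0.447214  (= +√(1/5))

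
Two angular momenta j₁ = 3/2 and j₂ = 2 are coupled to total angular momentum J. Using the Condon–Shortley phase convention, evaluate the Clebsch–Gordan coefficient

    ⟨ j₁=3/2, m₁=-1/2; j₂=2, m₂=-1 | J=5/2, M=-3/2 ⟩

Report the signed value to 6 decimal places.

triangle: 1!·2!·3!/7! = 12/5040
(j±m)!: 1!·2!·1!·3!·1!·4! = 288
prefactor² = (2J+1)·Δ·N² = 144/35
  k=0: +1/(0!·1!·2!·1!·0!·2!) = 1/4
  k=1: −1/(1!·0!·1!·0!·1!·3!) = -1/6
Σ = 1/12  ⇒  CG² = 144/35·1/12² = 1/35
CG = +√(1/35) = +0.169031

+√(1/35) ≈ +0.169031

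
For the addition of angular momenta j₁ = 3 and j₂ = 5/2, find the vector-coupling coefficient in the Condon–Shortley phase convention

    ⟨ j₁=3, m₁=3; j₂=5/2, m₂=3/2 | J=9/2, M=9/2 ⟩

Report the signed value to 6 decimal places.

triangle: 1!*5!*4!/11! = 2880/39916800
(j±m)!: 6!*0!*4!*1!*9!*0! = 6270566400
prefactor² = (2J+1)*Δ*N² = 49766400/11
  k=0: +1/(0!*1!*0!*4!*5!*0!) = 1/2880
Σ = 1/2880  ⇒  CG² = 49766400/11*1/2880² = 6/11
CG = +√(6/11) = +0.738549

+√(6/11) = +0.738549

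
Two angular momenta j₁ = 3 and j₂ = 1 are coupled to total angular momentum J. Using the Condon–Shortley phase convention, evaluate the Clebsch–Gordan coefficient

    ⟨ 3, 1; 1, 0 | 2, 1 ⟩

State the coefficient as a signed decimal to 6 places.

-0.617213  (= −√(8/21))

triangle: 2!×4!×0!/7! = 48/5040
(j±m)!: 4!×2!×1!×1!×3!×1! = 288
prefactor² = (2J+1)×Δ×N² = 96/7
  k=1: −1/(1!×1!×1!×0!×3!×0!) = -1/6
Σ = -1/6  ⇒  CG² = 96/7×(-1/6)² = 8/21
CG = −√(8/21) = -0.617213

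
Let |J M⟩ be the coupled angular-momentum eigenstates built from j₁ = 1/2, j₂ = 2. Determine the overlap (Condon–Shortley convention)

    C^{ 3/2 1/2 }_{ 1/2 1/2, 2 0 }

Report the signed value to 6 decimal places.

+√(2/5) ≈ +0.632456

triangle: 1!*0!*3!/5! = 6/120
(j±m)!: 1!*0!*2!*2!*2!*1! = 8
prefactor² = (2J+1)*Δ*N² = 8/5
  k=0: +1/(0!*1!*0!*2!*0!*1!) = 1/2
Σ = 1/2  ⇒  CG² = 8/5*1/2² = 2/5
CG = +√(2/5) = +0.632456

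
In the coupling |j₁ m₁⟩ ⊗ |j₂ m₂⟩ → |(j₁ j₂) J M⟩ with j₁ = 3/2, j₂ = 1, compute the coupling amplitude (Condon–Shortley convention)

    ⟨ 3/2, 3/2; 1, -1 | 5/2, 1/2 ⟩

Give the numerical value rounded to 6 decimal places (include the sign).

triangle: 0!*3!*2!/6! = 12/720
(j±m)!: 3!*0!*0!*2!*3!*2! = 144
prefactor² = (2J+1)*Δ*N² = 72/5
  k=0: +1/(0!*0!*0!*0!*3!*2!) = 1/12
Σ = 1/12  ⇒  CG² = 72/5*1/12² = 1/10
CG = +√(1/10) = +0.316228

+√(1/10) ≈ +0.316228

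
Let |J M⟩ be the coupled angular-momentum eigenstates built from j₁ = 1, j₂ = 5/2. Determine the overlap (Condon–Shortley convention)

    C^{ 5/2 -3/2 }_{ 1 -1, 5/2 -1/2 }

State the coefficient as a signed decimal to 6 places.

j₁+j₂−J=1  J+j₁−j₂=1  J−j₁+j₂=4  j₁+j₂+J+1=7
(j₁±m₁, j₂±m₂, J±M) = (0,2,2,3,1,4)
P² = 576/35
sum k=1..1:
  [1] −1/6 = -1/6
S = -1/6
C² = P²·S² = 16/35 ; C = -0.676123

−√(16/35) = -0.676123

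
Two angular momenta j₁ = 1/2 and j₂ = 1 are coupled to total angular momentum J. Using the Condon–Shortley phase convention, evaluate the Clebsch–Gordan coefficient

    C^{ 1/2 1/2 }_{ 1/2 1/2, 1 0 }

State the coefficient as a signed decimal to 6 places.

+0.577350  (= +√(1/3))

j₁+j₂−J=1  J+j₁−j₂=0  J−j₁+j₂=1  j₁+j₂+J+1=3
(j₁±m₁, j₂±m₂, J±M) = (1,0,1,1,1,0)
P² = 1/3
sum k=0..0:
  [0] +1/1 = 1
S = 1
C² = P²·S² = 1/3 ; C = +0.577350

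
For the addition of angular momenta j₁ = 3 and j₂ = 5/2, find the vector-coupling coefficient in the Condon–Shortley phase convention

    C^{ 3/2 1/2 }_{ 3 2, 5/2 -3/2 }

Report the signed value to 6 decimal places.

√[4·4!2!1!/8! · 5!1!1!4!2!1!] = √(192/7)
  +(−1)^0/∏(0,4,1,1,1,0)! = 1/24  (running 1/24)
  +(−1)^1/∏(1,3,0,0,2,1)! = -1/12  (running -1/24)
⟨..|..⟩ = √(192/7)·(-1/24) = -0.218218

-0.218218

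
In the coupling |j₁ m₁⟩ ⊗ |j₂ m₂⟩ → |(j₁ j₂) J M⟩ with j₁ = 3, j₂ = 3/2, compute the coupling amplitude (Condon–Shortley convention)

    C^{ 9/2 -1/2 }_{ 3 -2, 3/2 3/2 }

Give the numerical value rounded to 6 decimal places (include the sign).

+0.218218

j₁+j₂−J=0  J+j₁−j₂=6  J−j₁+j₂=3  j₁+j₂+J+1=10
(j₁±m₁, j₂±m₂, J±M) = (1,5,3,0,4,5)
P² = 172800/7
sum k=0..0:
  [0] +1/720 = 1/720
S = 1/720
C² = P²·S² = 1/21 ; C = +0.218218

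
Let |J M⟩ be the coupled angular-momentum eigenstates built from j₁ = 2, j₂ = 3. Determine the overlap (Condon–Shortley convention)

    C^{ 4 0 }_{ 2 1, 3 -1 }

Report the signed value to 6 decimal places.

triangle: 1!×3!×5!/10! = 720/3628800
(j±m)!: 3!×1!×2!×4!×4!×4! = 165888
prefactor² = (2J+1)×Δ×N² = 10368/35
  k=0: +1/(0!×1!×1!×2!×2!×3!) = 1/24
  k=1: −1/(1!×0!×0!×1!×3!×4!) = -1/144
Σ = 5/144  ⇒  CG² = 10368/35×5/144² = 5/14
CG = +√(5/14) = +0.597614

+√(5/14) = +0.597614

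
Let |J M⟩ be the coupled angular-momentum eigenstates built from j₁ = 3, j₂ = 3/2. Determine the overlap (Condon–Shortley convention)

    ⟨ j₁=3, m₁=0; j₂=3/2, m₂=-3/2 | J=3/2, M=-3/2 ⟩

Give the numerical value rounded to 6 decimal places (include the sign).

+0.169031

√[4·3!3!0!/7! · 3!3!0!3!0!3!] = √(1296/35)
  +(−1)^0/∏(0,3,3,0,0,0)! = 1/36  (running 1/36)
⟨..|..⟩ = √(1296/35)·(1/36) = +0.169031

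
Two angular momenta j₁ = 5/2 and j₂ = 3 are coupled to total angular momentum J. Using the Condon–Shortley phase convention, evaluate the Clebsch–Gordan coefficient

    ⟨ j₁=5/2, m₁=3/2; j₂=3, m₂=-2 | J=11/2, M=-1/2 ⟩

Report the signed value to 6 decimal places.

triangle: 0!·5!·6!/12! = 86400/479001600
(j±m)!: 4!·1!·1!·5!·5!·6! = 248832000
prefactor² = (2J+1)·Δ·N² = 41472000/77
  k=0: +1/(0!·0!·1!·1!·4!·5!) = 1/2880
Σ = 1/2880  ⇒  CG² = 41472000/77·1/2880² = 5/77
CG = +√(5/77) = +0.254824

+√(5/77) ≈ +0.254824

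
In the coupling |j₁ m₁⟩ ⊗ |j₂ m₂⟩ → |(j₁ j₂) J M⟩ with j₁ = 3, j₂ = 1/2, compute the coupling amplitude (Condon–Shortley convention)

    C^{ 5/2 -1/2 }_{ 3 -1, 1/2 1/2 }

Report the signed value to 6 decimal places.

triangle: 1!*5!*0!/7! = 120/5040
(j±m)!: 2!*4!*1!*0!*2!*3! = 576
prefactor² = (2J+1)*Δ*N² = 576/7
  k=1: −1/(1!*0!*3!*0!*2!*0!) = -1/12
Σ = -1/12  ⇒  CG² = 576/7*(-1/12)² = 4/7
CG = −√(4/7) = -0.755929

−√(4/7) ≈ -0.755929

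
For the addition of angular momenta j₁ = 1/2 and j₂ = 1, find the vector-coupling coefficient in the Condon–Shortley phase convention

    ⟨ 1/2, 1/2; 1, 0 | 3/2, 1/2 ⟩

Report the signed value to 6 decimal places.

+0.816497

j₁+j₂−J=0  J+j₁−j₂=1  J−j₁+j₂=2  j₁+j₂+J+1=4
(j₁±m₁, j₂±m₂, J±M) = (1,0,1,1,2,1)
P² = 2/3
sum k=0..0:
  [0] +1/1 = 1
S = 1
C² = P²·S² = 2/3 ; C = +0.816497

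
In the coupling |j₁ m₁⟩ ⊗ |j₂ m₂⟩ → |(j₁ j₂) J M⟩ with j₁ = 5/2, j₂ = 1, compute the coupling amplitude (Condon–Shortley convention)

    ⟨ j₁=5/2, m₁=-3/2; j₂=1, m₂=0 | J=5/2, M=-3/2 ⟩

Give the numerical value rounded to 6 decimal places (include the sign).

−√(9/35) = -0.507093

triangle: 1!×4!×1!/7! = 24/5040
(j±m)!: 1!×4!×1!×1!×1!×4! = 576
prefactor² = (2J+1)×Δ×N² = 576/35
  k=0: +1/(0!×1!×4!×1!×0!×0!) = 1/24
  k=1: −1/(1!×0!×3!×0!×1!×1!) = -1/6
Σ = -1/8  ⇒  CG² = 576/35×(-1/8)² = 9/35
CG = −√(9/35) = -0.507093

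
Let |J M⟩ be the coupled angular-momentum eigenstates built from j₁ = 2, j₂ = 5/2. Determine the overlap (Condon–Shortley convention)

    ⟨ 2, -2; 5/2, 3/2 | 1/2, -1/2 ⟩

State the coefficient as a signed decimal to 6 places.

j₁+j₂−J=4  J+j₁−j₂=0  J−j₁+j₂=1  j₁+j₂+J+1=6
(j₁±m₁, j₂±m₂, J±M) = (0,4,4,1,0,1)
P² = 192/5
sum k=4..4:
  [4] +1/24 = 1/24
S = 1/24
C² = P²·S² = 1/15 ; C = +0.258199

+0.258199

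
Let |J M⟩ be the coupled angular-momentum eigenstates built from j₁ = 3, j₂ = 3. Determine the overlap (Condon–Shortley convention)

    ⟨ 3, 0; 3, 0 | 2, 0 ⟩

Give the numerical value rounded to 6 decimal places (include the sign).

+√(4/21) ≈ +0.436436

j₁+j₂−J=4  J+j₁−j₂=2  J−j₁+j₂=2  j₁+j₂+J+1=9
(j₁±m₁, j₂±m₂, J±M) = (3,3,3,3,2,2)
P² = 48/7
sum k=1..3:
  [1] −1/24 = -1/24
  [2] +1/4 = 1/4
  [3] −1/24 = -1/24
S = 1/6
C² = P²·S² = 4/21 ; C = +0.436436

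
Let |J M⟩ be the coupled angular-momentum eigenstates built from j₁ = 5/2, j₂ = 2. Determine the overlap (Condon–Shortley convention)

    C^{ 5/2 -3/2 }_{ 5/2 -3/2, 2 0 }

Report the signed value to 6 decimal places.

√[6·2!3!2!/8! · 1!4!2!2!1!4!] = √(288/35)
  +(−1)^1/∏(1,1,3,1,0,1)! = -1/6  (running -1/6)
  +(−1)^2/∏(2,0,2,0,1,2)! = 1/8  (running -1/24)
⟨..|..⟩ = √(288/35)·(-1/24) = -0.119523

-0.119523  (= −√(1/70))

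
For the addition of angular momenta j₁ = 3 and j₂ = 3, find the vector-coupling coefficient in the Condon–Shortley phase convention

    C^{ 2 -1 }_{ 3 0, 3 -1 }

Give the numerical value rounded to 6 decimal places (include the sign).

triangle: 4!×2!×2!/9! = 96/362880
(j±m)!: 3!×3!×2!×4!×1!×3! = 10368
prefactor² = (2J+1)×Δ×N² = 96/7
  k=1: −1/(1!×3!×2!×1!×0!×1!) = -1/12
  k=2: +1/(2!×2!×1!×0!×1!×2!) = 1/8
Σ = 1/24  ⇒  CG² = 96/7×1/24² = 1/42
CG = +√(1/42) = +0.154303

+√(1/42) ≈ +0.154303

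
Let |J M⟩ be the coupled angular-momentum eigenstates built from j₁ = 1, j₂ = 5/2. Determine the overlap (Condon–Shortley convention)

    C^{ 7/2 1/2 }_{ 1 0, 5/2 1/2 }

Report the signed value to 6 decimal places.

+√(4/7) = +0.755929

√[8·0!2!5!/8! · 1!1!3!2!4!3!] = √(576/7)
  +(−1)^0/∏(0,0,1,3,1,2)! = 1/12  (running 1/12)
⟨..|..⟩ = √(576/7)·(1/12) = +0.755929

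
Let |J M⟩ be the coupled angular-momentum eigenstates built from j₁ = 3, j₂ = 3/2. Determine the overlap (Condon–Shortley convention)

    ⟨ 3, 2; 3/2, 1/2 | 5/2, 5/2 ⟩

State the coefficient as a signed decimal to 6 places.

triangle: 2!·4!·1!/8! = 48/40320
(j±m)!: 5!·1!·2!·1!·5!·0! = 28800
prefactor² = (2J+1)·Δ·N² = 1440/7
  k=1: −1/(1!·1!·0!·1!·4!·0!) = -1/24
Σ = -1/24  ⇒  CG² = 1440/7·(-1/24)² = 5/14
CG = −√(5/14) = -0.597614

-0.597614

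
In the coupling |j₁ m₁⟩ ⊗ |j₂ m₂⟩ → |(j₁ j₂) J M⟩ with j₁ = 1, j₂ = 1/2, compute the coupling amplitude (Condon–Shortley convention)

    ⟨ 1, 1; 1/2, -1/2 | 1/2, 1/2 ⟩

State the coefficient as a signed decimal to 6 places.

triangle: 1!×1!×0!/3! = 1/6
(j±m)!: 2!×0!×0!×1!×1!×0! = 2
prefactor² = (2J+1)×Δ×N² = 2/3
  k=0: +1/(0!×1!×0!×0!×1!×0!) = 1
Σ = 1  ⇒  CG² = 2/3×1² = 2/3
CG = +√(2/3) = +0.816497

+0.816497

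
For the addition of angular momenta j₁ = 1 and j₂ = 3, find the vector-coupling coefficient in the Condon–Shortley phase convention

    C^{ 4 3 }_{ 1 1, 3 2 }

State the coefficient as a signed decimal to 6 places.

+√(3/4) ≈ +0.866025

triangle: 0!*2!*6!/9! = 1440/362880
(j±m)!: 2!*0!*5!*1!*7!*1! = 1209600
prefactor² = (2J+1)*Δ*N² = 43200
  k=0: +1/(0!*0!*0!*5!*2!*1!) = 1/240
Σ = 1/240  ⇒  CG² = 43200*1/240² = 3/4
CG = +√(3/4) = +0.866025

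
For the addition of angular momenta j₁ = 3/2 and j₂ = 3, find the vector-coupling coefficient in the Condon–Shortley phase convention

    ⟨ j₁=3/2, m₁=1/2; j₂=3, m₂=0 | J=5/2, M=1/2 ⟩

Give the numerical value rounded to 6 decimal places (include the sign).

-0.414039  (= −√(6/35))

√[6·2!1!4!/8! · 2!1!3!3!3!2!] = √(216/35)
  +(−1)^0/∏(0,2,1,3,0,1)! = 1/12  (running 1/12)
  +(−1)^1/∏(1,1,0,2,1,2)! = -1/4  (running -1/6)
⟨..|..⟩ = √(216/35)·(-1/6) = -0.414039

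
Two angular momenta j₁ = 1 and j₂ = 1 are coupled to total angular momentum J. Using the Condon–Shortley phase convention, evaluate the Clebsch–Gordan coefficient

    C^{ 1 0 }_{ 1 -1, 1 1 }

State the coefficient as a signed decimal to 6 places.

√[3·1!1!1!/4! · 0!2!2!0!1!1!] = √(1/2)
  +(−1)^1/∏(1,0,1,1,0,0)! = -1  (running -1)
⟨..|..⟩ = √(1/2)·(-1) = -0.707107

−√(1/2) = -0.707107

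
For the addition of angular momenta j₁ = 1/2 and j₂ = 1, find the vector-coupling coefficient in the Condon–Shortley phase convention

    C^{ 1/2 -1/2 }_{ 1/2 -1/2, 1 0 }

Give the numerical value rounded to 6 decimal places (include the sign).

j₁+j₂−J=1  J+j₁−j₂=0  J−j₁+j₂=1  j₁+j₂+J+1=3
(j₁±m₁, j₂±m₂, J±M) = (0,1,1,1,0,1)
P² = 1/3
sum k=1..1:
  [1] −1/1 = -1
S = -1
C² = P²·S² = 1/3 ; C = -0.577350

−√(1/3) = -0.577350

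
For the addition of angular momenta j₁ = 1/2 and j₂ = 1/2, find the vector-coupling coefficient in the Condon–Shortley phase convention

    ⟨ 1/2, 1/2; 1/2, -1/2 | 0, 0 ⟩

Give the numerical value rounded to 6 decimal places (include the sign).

triangle: 1!·0!·0!/2! = 1/2
(j±m)!: 1!·0!·0!·1!·0!·0! = 1
prefactor² = (2J+1)·Δ·N² = 1/2
  k=0: +1/(0!·1!·0!·0!·0!·0!) = 1
Σ = 1  ⇒  CG² = 1/2·1² = 1/2
CG = +√(1/2) = +0.707107

+√(1/2) = +0.707107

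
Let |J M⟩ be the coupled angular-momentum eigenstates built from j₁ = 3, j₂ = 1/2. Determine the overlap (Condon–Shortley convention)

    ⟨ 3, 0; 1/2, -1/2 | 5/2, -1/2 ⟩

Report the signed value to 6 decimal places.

triangle: 1!·5!·0!/7! = 120/5040
(j±m)!: 3!·3!·0!·1!·2!·3! = 432
prefactor² = (2J+1)·Δ·N² = 432/7
  k=0: +1/(0!·1!·3!·0!·2!·0!) = 1/12
Σ = 1/12  ⇒  CG² = 432/7·1/12² = 3/7
CG = +√(3/7) = +0.654654

+√(3/7) ≈ +0.654654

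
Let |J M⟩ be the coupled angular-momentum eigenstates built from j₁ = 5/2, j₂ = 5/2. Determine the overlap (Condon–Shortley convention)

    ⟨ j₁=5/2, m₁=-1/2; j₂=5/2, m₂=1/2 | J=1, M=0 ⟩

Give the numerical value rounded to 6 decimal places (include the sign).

triangle: 4!*1!*1!/7! = 24/5040
(j±m)!: 2!*3!*3!*2!*1!*1! = 144
prefactor² = (2J+1)*Δ*N² = 72/35
  k=2: +1/(2!*2!*1!*1!*0!*0!) = 1/4
  k=3: −1/(3!*1!*0!*0!*1!*1!) = -1/6
Σ = 1/12  ⇒  CG² = 72/35*1/12² = 1/70
CG = +√(1/70) = +0.119523

+√(1/70) = +0.119523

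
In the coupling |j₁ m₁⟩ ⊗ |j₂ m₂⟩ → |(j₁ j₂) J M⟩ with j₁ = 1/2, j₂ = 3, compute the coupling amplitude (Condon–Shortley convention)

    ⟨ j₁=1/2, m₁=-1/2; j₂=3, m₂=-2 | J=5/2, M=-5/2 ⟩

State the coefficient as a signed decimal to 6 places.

−√(1/7) ≈ -0.377964

√[6·1!0!5!/7! · 0!1!1!5!0!5!] = √(14400/7)
  +(−1)^1/∏(1,0,0,0,0,5)! = -1/120  (running -1/120)
⟨..|..⟩ = √(14400/7)·(-1/120) = -0.377964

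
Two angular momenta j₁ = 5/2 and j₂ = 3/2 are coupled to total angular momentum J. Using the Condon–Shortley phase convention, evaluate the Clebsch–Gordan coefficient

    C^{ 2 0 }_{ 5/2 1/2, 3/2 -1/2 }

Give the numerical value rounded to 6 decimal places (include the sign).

√[5·2!3!1!/7! · 3!2!1!2!2!2!] = √(8/7)
  +(−1)^0/∏(0,2,2,1,1,0)! = 1/4  (running 1/4)
  +(−1)^1/∏(1,1,1,0,2,1)! = -1/2  (running -1/4)
⟨..|..⟩ = √(8/7)·(-1/4) = -0.267261

-0.267261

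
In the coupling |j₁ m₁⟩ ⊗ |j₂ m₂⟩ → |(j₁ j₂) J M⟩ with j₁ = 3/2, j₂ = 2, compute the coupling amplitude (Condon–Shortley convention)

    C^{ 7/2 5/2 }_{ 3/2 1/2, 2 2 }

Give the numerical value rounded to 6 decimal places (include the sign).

+√(3/7) = +0.654654

√[8·0!3!4!/8! · 2!1!4!0!6!1!] = √(6912/7)
  +(−1)^0/∏(0,0,1,4,2,0)! = 1/48  (running 1/48)
⟨..|..⟩ = √(6912/7)·(1/48) = +0.654654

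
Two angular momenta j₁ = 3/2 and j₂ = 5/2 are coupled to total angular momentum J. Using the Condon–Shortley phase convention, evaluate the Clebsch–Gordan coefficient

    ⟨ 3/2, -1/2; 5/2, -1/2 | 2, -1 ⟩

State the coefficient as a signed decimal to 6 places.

-0.545545  (= −√(25/84))

√[5·2!1!3!/7! · 1!2!2!3!1!3!] = √(12/7)
  +(−1)^1/∏(1,1,1,1,0,2)! = -1/2  (running -1/2)
  +(−1)^2/∏(2,0,0,0,1,3)! = 1/12  (running -5/12)
⟨..|..⟩ = √(12/7)·(-5/12) = -0.545545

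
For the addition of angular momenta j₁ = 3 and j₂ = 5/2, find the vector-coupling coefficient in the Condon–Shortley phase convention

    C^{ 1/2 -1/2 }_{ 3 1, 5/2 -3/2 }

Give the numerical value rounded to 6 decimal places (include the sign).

triangle: 5!×1!×0!/7! = 120/5040
(j±m)!: 4!×2!×1!×4!×0!×1! = 1152
prefactor² = (2J+1)×Δ×N² = 384/7
  k=1: −1/(1!×4!×1!×0!×0!×0!) = -1/24
Σ = -1/24  ⇒  CG² = 384/7×(-1/24)² = 2/21
CG = −√(2/21) = -0.308607

-0.308607  (= −√(2/21))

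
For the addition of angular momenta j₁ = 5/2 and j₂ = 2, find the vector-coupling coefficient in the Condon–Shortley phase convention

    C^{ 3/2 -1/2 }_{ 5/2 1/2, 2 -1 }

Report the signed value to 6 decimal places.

j₁+j₂−J=3  J+j₁−j₂=2  J−j₁+j₂=1  j₁+j₂+J+1=7
(j₁±m₁, j₂±m₂, J±M) = (3,2,1,3,1,2)
P² = 48/35
sum k=0..1:
  [0] +1/12 = 1/12
  [1] −1/2 = -1/2
S = -5/12
C² = P²·S² = 5/21 ; C = -0.487950

−√(5/21) = -0.487950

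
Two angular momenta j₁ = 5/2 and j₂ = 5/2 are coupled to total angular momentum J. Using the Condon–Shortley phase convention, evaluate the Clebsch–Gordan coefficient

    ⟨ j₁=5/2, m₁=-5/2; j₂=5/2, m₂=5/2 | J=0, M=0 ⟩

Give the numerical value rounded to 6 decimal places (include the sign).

j₁+j₂−J=5  J+j₁−j₂=0  J−j₁+j₂=0  j₁+j₂+J+1=6
(j₁±m₁, j₂±m₂, J±M) = (0,5,5,0,0,0)
P² = 2400
sum k=5..5:
  [5] −1/120 = -1/120
S = -1/120
C² = P²·S² = 1/6 ; C = -0.408248

-0.408248  (= −√(1/6))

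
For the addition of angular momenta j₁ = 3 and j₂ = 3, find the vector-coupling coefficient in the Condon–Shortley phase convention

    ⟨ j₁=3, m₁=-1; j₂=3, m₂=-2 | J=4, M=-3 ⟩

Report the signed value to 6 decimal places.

-0.301511

triangle: 2!*4!*4!/11! = 1152/39916800
(j±m)!: 2!*4!*1!*5!*1!*7! = 29030400
prefactor² = (2J+1)*Δ*N² = 82944/11
  k=0: +1/(0!*2!*4!*1!*0!*3!) = 1/288
  k=1: −1/(1!*1!*3!*0!*1!*4!) = -1/144
Σ = -1/288  ⇒  CG² = 82944/11*(-1/288)² = 1/11
CG = −√(1/11) = -0.301511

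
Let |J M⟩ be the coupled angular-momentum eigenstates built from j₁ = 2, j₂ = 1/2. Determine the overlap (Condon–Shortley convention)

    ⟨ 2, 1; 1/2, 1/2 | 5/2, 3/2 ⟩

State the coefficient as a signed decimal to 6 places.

j₁+j₂−J=0  J+j₁−j₂=4  J−j₁+j₂=1  j₁+j₂+J+1=6
(j₁±m₁, j₂±m₂, J±M) = (3,1,1,0,4,1)
P² = 144/5
sum k=0..0:
  [0] +1/6 = 1/6
S = 1/6
C² = P²·S² = 4/5 ; C = +0.894427

+√(4/5) = +0.894427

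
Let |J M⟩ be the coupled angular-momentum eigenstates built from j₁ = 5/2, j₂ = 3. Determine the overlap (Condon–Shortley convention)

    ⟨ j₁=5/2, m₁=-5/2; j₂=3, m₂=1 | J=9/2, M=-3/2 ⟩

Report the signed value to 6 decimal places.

−√(50/231) ≈ -0.465242

√[10·1!4!5!/11! · 0!5!4!2!3!6!] = √(1382400/77)
  +(−1)^1/∏(1,0,4,3,0,2)! = -1/288  (running -1/288)
⟨..|..⟩ = √(1382400/77)·(-1/288) = -0.465242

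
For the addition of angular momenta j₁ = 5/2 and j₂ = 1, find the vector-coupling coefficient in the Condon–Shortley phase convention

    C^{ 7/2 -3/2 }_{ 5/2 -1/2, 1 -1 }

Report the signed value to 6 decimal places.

+√(10/21) ≈ +0.690066

√[8·0!5!2!/8! · 2!3!0!2!2!5!] = √(1920/7)
  +(−1)^0/∏(0,0,3,0,2,2)! = 1/24  (running 1/24)
⟨..|..⟩ = √(1920/7)·(1/24) = +0.690066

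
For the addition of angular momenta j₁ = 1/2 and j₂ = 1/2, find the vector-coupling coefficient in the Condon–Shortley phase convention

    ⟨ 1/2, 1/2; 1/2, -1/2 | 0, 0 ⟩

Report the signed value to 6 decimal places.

+√(1/2) = +0.707107

√[1·1!0!0!/2! · 1!0!0!1!0!0!] = √(1/2)
  +(−1)^0/∏(0,1,0,0,0,0)! = 1  (running 1)
⟨..|..⟩ = √(1/2)·(1) = +0.707107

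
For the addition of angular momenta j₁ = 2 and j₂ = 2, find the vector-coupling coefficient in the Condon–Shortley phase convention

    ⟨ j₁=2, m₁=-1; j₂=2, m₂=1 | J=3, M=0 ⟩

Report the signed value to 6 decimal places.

triangle: 1!×3!×3!/8! = 36/40320
(j±m)!: 1!×3!×3!×1!×3!×3! = 1296
prefactor² = (2J+1)×Δ×N² = 81/10
  k=0: +1/(0!×1!×3!×3!×0!×0!) = 1/36
  k=1: −1/(1!×0!×2!×2!×1!×1!) = -1/4
Σ = -2/9  ⇒  CG² = 81/10×(-2/9)² = 2/5
CG = −√(2/5) = -0.632456

-0.632456  (= −√(2/5))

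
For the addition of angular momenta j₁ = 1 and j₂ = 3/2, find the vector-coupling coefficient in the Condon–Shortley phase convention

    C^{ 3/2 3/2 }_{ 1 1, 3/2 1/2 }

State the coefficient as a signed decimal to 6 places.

√[4·1!1!2!/5! · 2!0!2!1!3!0!] = √(8/5)
  +(−1)^0/∏(0,1,0,2,1,0)! = 1/2  (running 1/2)
⟨..|..⟩ = √(8/5)·(1/2) = +0.632456

+√(2/5) ≈ +0.632456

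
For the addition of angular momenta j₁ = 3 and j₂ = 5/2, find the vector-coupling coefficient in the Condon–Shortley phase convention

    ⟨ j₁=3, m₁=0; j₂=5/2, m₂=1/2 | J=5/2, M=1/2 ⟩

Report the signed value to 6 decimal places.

triangle: 3!·3!·2!/9! = 72/362880
(j±m)!: 3!·3!·3!·2!·3!·2! = 5184
prefactor² = (2J+1)·Δ·N² = 216/35
  k=1: −1/(1!·2!·2!·2!·1!·0!) = -1/8
  k=2: +1/(2!·1!·1!·1!·2!·1!) = 1/4
  k=3: −1/(3!·0!·0!·0!·3!·2!) = -1/72
Σ = 1/9  ⇒  CG² = 216/35·1/9² = 8/105
CG = +√(8/105) = +0.276026

+0.276026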